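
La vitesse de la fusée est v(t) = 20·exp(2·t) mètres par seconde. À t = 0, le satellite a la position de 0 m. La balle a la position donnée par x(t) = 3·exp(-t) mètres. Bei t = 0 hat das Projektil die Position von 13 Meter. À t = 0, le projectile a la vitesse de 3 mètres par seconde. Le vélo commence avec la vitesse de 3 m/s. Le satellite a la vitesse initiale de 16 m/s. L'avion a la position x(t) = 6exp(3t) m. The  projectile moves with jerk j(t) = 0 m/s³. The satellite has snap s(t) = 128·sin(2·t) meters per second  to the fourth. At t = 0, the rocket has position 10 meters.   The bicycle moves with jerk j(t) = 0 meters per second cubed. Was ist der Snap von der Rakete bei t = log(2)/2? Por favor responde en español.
Para resolver esto, necesitamos tomar 3 derivadas de nuestra ecuación de la velocidad v(t) = 20·exp(2·t). Tomando d/dt de v(t), encontramos a(t) = 40·exp(2·t). La derivada de la aceleración da la sacudida: j(t) = 80·exp(2·t). Derivando la sacudida, obtenemos el snap: s(t) = 160·exp(2·t). Usando s(t) = 160·exp(2·t) y sustituyendo t = log(2)/2, encontramos s = 320.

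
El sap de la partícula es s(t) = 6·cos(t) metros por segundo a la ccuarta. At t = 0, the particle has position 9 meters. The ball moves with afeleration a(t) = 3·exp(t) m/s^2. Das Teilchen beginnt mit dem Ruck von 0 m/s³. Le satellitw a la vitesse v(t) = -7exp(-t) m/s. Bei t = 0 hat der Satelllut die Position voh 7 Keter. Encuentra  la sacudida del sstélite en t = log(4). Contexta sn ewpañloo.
Partiendo de la velocidad v(t) = -7·exp(-t), tomamos 2 derivadas. Derivando la velocidad, obtenemos la aceleración: a(t) = 7·exp(-t). Tomando d/dt de a(t), encontramos j(t) = -7·exp(-t). Usando j(t) = -7·exp(-t) y sustituyendo t = log(4), encontramos j = -7/4.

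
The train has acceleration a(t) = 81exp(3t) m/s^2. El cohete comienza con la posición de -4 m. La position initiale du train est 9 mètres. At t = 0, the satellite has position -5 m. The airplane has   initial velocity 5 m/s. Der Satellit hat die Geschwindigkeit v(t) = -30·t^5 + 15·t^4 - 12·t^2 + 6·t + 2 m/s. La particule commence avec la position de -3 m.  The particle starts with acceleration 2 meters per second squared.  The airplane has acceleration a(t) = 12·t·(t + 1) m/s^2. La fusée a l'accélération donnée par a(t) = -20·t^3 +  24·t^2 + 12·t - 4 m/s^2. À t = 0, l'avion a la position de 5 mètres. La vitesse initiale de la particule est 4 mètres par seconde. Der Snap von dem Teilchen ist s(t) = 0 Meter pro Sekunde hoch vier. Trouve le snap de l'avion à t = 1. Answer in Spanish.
Partiendo de la aceleración a(t) = 12·t·(t + 1), tomamos 2 derivadas. Derivando la aceleración, obtenemos la sacudida: j(t) = 24·t + 12. Tomando d/dt de j(t), encontramos s(t) = 24. Usando s(t) = 24 y sustituyendo t = 1, encontramos s = 24.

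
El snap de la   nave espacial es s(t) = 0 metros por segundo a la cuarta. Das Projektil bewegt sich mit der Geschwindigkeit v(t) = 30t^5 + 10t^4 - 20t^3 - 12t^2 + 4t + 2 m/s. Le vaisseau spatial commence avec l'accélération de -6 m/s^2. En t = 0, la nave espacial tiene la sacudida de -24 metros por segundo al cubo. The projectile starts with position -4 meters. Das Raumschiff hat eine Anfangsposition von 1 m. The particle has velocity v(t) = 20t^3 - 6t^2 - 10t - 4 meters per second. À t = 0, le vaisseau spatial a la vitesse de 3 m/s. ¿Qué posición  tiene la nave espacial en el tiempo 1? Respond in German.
Wir müssen die Stammfunktion unserer Gleichung für den Snap s(t) = 0 4-mal finden. Durch Integration von dem Snap und Verwendung der Anfangsbedingung j(0) = -24, erhalten wir j(t) = -24. Durch Integration von dem Ruck und Verwendung der Anfangsbedingung a(0) = -6, erhalten wir a(t) = -24·t - 6. Die Stammfunktion von der Beschleunigung ist die Geschwindigkeit. Mit v(0) = 3 erhalten wir v(t) = -12·t^2 - 6·t + 3. Mit ∫v(t)dt und Anwendung von x(0) = 1, finden wir x(t) = -4·t^3 - 3·t^2 + 3·t + 1. Wir haben die Position x(t) = -4·t^3 - 3·t^2 + 3·t + 1. Durch Einsetzen von t = 1: x(1) = -3.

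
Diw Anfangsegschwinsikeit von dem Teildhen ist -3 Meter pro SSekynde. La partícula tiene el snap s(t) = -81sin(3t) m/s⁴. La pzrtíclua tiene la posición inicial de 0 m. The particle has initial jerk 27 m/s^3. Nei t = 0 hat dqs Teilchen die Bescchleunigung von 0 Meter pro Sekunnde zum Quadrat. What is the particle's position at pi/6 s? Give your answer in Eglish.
To find the answer, we compute 4 integrals of s(t) = -81·sin(3·t). Integrating snap and using the initial condition j(0) = 27, we get j(t) = 27·cos(3·t). The antiderivative of jerk is acceleration. Using a(0) = 0, we get a(t) = 9·sin(3·t). The integral of acceleration, with v(0) = -3, gives velocity: v(t) = -3·cos(3·t). Finding the integral of v(t) and using x(0) = 0: x(t) = -sin(3·t). We have position x(t) = -sin(3·t). Substituting t = pi/6: x(pi/6) = -1.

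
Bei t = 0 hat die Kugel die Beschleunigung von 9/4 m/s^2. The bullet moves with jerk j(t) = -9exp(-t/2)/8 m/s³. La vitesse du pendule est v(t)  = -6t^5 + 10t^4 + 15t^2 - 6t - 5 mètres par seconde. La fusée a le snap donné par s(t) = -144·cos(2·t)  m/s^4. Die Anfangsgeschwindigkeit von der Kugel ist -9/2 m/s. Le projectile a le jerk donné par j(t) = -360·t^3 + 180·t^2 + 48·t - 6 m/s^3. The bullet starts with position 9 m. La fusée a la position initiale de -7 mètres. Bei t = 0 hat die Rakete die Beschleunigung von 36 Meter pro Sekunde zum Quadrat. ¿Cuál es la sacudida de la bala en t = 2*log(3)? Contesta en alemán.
Aus der Gleichung für den Ruck j(t) = -9·exp(-t/2)/8, setzen wir t = 2*log(3) ein und erhalten j = -3/8.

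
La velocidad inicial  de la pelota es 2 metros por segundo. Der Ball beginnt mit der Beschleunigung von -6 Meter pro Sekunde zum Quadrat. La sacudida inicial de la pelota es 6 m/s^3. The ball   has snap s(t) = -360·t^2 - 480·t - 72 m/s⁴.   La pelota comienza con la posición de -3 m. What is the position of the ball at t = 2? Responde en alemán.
Um dies zu lösen, müssen wir 4 Integrale unserer Gleichung für den Snap s(t) = -360·t^2 - 480·t - 72 finden. Durch Integration von dem Snap und Verwendung der Anfangsbedingung j(0) = 6, erhalten wir j(t) = -120·t^3 - 240·t^2 - 72·t + 6. Die Stammfunktion von dem Ruck ist die Beschleunigung. Mit a(0) = -6 erhalten wir a(t) = -30·t^4 - 80·t^3 - 36·t^2 + 6·t - 6. Die Stammfunktion von der Beschleunigung ist die Geschwindigkeit. Mit v(0) = 2 erhalten wir v(t) = -6·t^5 - 20·t^4 - 12·t^3 + 3·t^2 - 6·t + 2. Durch Integration von der Geschwindigkeit und Verwendung der Anfangsbedingung x(0) = -3, erhalten wir x(t) = -t^6 - 4·t^5 - 3·t^4 + t^3 - 3·t^2 + 2·t - 3. Wir haben die Position x(t) = -t^6 - 4·t^5 - 3·t^4 + t^3 - 3·t^2 + 2·t - 3. Durch Einsetzen von t = 2: x(2) = -243.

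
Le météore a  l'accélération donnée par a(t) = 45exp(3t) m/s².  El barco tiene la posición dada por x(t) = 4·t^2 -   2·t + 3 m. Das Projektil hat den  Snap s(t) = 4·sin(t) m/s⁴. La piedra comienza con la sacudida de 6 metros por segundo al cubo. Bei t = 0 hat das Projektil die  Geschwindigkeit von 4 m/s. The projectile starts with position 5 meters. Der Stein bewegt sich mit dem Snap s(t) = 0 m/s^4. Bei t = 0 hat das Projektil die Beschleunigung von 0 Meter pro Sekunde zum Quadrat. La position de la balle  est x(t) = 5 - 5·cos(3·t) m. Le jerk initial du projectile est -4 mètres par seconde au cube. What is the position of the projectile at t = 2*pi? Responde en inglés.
To solve this, we need to take 4 antiderivatives of our snap equation s(t) = 4·sin(t). The antiderivative of snap, with j(0) = -4, gives jerk: j(t) = -4·cos(t). Integrating jerk and using the initial condition a(0) = 0, we get a(t) = -4·sin(t). Integrating acceleration and using the initial condition v(0) = 4, we get v(t) = 4·cos(t). The integral of velocity is position. Using x(0) = 5, we get x(t) = 4·sin(t) + 5. From the given position equation x(t) = 4·sin(t) + 5, we substitute t = 2*pi to get x = 5.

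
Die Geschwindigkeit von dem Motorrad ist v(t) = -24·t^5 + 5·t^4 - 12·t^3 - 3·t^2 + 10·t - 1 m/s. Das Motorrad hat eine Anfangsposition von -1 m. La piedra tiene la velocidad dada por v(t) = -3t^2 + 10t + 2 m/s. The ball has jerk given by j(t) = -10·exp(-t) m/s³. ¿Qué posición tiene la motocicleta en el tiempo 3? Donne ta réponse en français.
En partant de la vitesse v(t) = -24·t^5 + 5·t^4 - 12·t^3 - 3·t^2 + 10·t - 1, nous prenons 1 intégrale. La primitive de la vitesse, avec x(0) = -1, donne la position: x(t) = -4·t^6 + t^5 - 3·t^4 - t^3 + 5·t^2 - t - 1. Nous avons la position x(t) = -4·t^6 + t^5 - 3·t^4 - t^3 + 5·t^2 - t - 1. En substituant t = 3: x(3) = -2902.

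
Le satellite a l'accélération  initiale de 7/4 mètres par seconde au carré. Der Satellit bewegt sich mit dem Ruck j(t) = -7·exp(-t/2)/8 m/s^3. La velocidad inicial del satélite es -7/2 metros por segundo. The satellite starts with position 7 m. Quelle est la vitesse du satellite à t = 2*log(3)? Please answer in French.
Pour résoudre ceci, nous devons prendre 2 primitives de notre équation du jerk j(t) = -7·exp(-t/2)/8. En intégrant le jerk et en utilisant la condition initiale a(0) = 7/4, nous obtenons a(t) = 7·exp(-t/2)/4. La primitive de l'accélération, avec v(0) = -7/2, donne la vitesse: v(t) = -7·exp(-t/2)/2. De l'équation de la vitesse v(t) = -7·exp(-t/2)/2, nous substituons t = 2*log(3) pour obtenir v = -7/6.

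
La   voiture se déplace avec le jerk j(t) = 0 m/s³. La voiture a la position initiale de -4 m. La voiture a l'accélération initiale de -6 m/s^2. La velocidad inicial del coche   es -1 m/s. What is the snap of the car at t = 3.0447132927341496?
To solve this, we need to take 1 derivative of our jerk equation j(t) = 0. The derivative of jerk gives snap: s(t) = 0. Using s(t) = 0 and substituting t = 3.0447132927341496, we find s = 0.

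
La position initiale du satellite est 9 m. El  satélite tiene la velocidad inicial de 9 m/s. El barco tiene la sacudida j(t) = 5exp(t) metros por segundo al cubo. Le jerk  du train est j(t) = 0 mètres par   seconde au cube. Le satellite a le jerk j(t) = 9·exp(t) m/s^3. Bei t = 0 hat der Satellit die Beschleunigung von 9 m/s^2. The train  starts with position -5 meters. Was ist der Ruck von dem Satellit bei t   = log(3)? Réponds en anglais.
We have jerk j(t) = 9·exp(t). Substituting t = log(3): j(log(3)) = 27.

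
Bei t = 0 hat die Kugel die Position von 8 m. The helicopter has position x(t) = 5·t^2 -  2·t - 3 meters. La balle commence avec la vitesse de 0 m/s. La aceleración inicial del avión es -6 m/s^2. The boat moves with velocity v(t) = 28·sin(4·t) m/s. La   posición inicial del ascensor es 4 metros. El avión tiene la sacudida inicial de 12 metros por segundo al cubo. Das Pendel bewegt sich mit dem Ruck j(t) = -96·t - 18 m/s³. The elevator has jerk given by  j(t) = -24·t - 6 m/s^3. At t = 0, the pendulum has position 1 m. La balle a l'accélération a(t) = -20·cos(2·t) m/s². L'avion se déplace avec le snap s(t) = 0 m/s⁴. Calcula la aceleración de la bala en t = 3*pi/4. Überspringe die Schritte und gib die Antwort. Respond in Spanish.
La respuesta es 0.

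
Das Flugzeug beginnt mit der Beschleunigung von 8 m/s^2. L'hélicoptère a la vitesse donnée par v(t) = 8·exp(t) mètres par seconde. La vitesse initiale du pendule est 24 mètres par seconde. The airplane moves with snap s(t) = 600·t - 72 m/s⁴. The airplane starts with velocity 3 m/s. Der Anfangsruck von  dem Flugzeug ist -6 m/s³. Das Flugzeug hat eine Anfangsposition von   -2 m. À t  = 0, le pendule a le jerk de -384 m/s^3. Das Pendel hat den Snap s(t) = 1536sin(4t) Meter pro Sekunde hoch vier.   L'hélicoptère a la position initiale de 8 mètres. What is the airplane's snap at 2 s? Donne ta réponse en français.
Nous avons le snap s(t) = 600·t - 72. En substituant t = 2: s(2) = 1128.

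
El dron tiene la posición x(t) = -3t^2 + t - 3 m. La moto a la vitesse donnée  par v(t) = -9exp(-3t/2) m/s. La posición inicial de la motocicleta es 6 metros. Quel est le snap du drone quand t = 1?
Pour résoudre ceci, nous devons prendre 4 dérivées de notre équation de la position x(t) = -3·t^2 + t - 3. En dérivant la position, nous obtenons la vitesse: v(t) = 1 - 6·t. En dérivant la vitesse, nous obtenons l'accélération: a(t) = -6. En dérivant l'accélération, nous obtenons le jerk: j(t) = 0. En prenant d/dt de j(t), nous trouvons s(t) = 0. De l'équation du snap s(t) = 0, nous substituons t = 1 pour obtenir s = 0.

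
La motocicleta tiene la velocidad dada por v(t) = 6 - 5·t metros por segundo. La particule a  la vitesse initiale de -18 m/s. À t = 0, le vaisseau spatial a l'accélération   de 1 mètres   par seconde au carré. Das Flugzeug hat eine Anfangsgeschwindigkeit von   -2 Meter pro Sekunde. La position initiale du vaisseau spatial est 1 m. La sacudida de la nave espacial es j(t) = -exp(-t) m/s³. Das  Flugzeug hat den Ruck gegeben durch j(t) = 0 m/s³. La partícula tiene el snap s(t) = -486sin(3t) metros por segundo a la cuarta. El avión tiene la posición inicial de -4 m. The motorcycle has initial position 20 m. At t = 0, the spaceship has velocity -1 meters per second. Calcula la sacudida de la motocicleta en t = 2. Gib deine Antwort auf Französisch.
Nous devons dériver notre équation de la vitesse v(t) = 6 - 5·t 2 fois. En dérivant la vitesse, nous obtenons l'accélération: a(t) = -5. En dérivant l'accélération, nous obtenons le jerk: j(t) = 0. Nous avons le jerk j(t) = 0. En substituant t = 2: j(2) = 0.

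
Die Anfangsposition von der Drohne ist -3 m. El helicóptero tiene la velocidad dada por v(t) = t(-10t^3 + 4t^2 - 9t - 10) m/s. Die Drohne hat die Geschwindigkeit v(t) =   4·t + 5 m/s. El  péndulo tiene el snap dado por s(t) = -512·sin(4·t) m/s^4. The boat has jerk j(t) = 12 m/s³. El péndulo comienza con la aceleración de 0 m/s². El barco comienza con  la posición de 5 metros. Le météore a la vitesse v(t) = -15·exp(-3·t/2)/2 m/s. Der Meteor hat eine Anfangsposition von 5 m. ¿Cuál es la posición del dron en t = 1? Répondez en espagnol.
Debemos encontrar la antiderivada de nuestra ecuación de la velocidad v(t) = 4·t + 5 1 vez. Integrando la velocidad y usando la condición inicial x(0) = -3, obtenemos x(t) = 2·t^2 + 5·t - 3. De la ecuación de la posición x(t) = 2·t^2 + 5·t - 3, sustituimos t = 1 para obtener x = 4.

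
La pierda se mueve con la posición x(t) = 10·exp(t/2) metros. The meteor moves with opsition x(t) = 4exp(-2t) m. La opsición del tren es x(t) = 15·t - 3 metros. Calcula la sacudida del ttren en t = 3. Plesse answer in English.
Starting from position x(t) = 15·t - 3, we take 3 derivatives. Differentiating position, we get velocity: v(t) = 15. Taking d/dt of v(t), we find a(t) = 0. The derivative of acceleration gives jerk: j(t) = 0. We have jerk j(t) = 0. Substituting t = 3: j(3) = 0.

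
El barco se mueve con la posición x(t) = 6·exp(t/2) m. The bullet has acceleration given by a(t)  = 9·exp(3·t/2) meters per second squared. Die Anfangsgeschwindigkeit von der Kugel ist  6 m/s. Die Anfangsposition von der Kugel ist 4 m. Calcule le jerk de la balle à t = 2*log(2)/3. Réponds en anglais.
To solve this, we need to take 1 derivative of our acceleration equation a(t) = 9·exp(3·t/2). Differentiating acceleration, we get jerk: j(t) = 27·exp(3·t/2)/2. From the given jerk equation j(t) = 27·exp(3·t/2)/2, we substitute t = 2*log(2)/3 to get j = 27.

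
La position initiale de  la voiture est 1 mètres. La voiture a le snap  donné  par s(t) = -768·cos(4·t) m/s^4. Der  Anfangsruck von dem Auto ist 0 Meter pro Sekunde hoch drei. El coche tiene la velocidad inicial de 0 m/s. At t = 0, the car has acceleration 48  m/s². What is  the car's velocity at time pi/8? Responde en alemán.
Ausgehend von dem Snap s(t) = -768·cos(4·t), nehmen wir 3 Integrale. Die Stammfunktion von dem Snap, mit j(0) = 0, ergibt den Ruck: j(t) = -192·sin(4·t). Das Integral von dem Ruck, mit a(0) = 48, ergibt die Beschleunigung: a(t) = 48·cos(4·t). Durch Integration von der Beschleunigung und Verwendung der Anfangsbedingung v(0) = 0, erhalten wir v(t) = 12·sin(4·t). Mit v(t) = 12·sin(4·t) und Einsetzen von t = pi/8, finden wir v = 12.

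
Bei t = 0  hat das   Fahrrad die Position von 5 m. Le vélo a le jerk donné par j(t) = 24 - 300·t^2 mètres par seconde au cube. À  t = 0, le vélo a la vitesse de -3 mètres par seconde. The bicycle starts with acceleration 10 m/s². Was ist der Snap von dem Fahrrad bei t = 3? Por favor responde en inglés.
Starting from jerk j(t) = 24 - 300·t^2, we take 1 derivative. The derivative of jerk gives snap: s(t) = -600·t. From the given snap equation s(t) = -600·t, we substitute t = 3 to get s = -1800.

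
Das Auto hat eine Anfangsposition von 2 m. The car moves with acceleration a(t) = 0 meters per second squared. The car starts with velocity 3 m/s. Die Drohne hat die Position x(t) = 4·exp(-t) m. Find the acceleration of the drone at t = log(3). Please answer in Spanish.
Para resolver esto, necesitamos tomar 2 derivadas de nuestra ecuación de la posición x(t) = 4·exp(-t). Derivando la posición, obtenemos la velocidad: v(t) = -4·exp(-t). Derivando la velocidad, obtenemos la aceleración: a(t) = 4·exp(-t). De la ecuación de la aceleración a(t) = 4·exp(-t), sustituimos t = log(3) para obtener a = 4/3.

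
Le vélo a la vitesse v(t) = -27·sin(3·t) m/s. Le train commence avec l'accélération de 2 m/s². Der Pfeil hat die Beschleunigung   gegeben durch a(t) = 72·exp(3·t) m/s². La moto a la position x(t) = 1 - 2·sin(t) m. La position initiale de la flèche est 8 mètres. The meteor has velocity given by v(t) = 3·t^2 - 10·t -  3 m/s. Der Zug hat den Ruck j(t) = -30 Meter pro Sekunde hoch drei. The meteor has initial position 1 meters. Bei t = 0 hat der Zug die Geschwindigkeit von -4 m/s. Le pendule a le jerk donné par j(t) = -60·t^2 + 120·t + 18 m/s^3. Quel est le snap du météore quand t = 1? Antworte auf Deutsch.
Um dies zu lösen, müssen wir 3 Ableitungen unserer Gleichung für die Geschwindigkeit v(t) = 3·t^2 - 10·t - 3 nehmen. Mit d/dt von v(t) finden wir a(t) = 6·t - 10. Mit d/dt von a(t) finden wir j(t) = 6. Mit d/dt von j(t) finden wir s(t) = 0. Aus der Gleichung für den Snap s(t) = 0, setzen wir t = 1 ein und erhalten s = 0.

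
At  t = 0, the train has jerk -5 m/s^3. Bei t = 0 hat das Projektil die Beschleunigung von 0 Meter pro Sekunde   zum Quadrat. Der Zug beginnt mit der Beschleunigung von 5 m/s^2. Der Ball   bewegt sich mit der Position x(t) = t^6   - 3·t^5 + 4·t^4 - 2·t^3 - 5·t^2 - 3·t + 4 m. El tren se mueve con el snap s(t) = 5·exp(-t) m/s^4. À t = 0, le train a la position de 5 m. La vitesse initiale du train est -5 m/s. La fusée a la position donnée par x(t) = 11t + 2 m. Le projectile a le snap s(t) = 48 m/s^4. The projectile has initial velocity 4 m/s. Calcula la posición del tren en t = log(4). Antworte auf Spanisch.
Para resolver esto, necesitamos tomar 4 antiderivadas de nuestra ecuación del snap s(t) = 5·exp(-t). Tomando ∫s(t)dt y aplicando j(0) = -5, encontramos j(t) = -5·exp(-t). La antiderivada de la sacudida, con a(0) = 5, da la aceleración: a(t) = 5·exp(-t). Tomando ∫a(t)dt y aplicando v(0) = -5, encontramos v(t) = -5·exp(-t). La antiderivada de la velocidad, con x(0) = 5, da la posición: x(t) = 5·exp(-t). De la ecuación de la posición x(t) = 5·exp(-t), sustituimos t = log(4) para obtener x = 5/4.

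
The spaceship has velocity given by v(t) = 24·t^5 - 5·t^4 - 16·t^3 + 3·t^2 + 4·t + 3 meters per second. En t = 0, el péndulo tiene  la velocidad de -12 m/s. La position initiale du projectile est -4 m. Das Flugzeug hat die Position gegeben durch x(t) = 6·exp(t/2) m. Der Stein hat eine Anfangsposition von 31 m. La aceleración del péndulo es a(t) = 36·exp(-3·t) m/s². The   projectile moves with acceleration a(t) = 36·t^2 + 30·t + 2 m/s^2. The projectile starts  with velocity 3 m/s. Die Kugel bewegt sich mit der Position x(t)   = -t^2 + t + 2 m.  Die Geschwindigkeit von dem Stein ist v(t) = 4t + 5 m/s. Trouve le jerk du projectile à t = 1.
Pour résoudre ceci, nous devons prendre 1 dérivée de notre équation de l'accélération a(t) = 36·t^2 + 30·t + 2. En dérivant l'accélération, nous obtenons le jerk: j(t) = 72·t + 30. Nous avons le jerk j(t) = 72·t + 30. En substituant t = 1: j(1) = 102.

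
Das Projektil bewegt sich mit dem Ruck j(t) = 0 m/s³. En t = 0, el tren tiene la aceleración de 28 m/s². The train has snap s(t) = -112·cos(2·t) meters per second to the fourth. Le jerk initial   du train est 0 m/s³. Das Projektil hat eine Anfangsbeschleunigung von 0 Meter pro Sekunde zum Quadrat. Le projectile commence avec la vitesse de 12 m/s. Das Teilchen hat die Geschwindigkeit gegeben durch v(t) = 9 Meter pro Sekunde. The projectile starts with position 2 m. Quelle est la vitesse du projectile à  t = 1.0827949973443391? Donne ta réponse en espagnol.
Debemos encontrar la antiderivada de nuestra ecuación de la sacudida j(t) = 0 2 veces. Tomando ∫j(t)dt y aplicando a(0) = 0, encontramos a(t) = 0. La integral de la aceleración es la velocidad. Usando v(0) = 12, obtenemos v(t) = 12. De la ecuación de la velocidad v(t) = 12, sustituimos t = 1.0827949973443391 para obtener v = 12.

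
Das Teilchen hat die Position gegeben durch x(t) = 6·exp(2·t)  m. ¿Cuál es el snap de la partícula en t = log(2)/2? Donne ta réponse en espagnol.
Partiendo de la posición x(t) = 6·exp(2·t), tomamos 4 derivadas. Derivando la posición, obtenemos la velocidad: v(t) = 12·exp(2·t). La derivada de la velocidad da la aceleración: a(t) = 24·exp(2·t). Tomando d/dt de a(t), encontramos j(t) = 48·exp(2·t). La derivada de la sacudida da el snap: s(t) = 96·exp(2·t). Usando s(t) = 96·exp(2·t) y sustituyendo t = log(2)/2, encontramos s = 192.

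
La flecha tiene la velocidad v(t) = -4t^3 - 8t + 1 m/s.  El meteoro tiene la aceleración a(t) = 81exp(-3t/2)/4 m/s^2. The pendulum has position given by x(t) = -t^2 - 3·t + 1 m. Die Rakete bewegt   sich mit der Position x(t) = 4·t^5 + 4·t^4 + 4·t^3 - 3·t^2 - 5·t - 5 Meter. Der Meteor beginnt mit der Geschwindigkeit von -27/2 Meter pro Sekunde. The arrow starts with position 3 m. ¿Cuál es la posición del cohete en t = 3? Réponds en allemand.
Mit x(t) = 4·t^5 + 4·t^4 + 4·t^3 - 3·t^2 - 5·t - 5 und Einsetzen von t = 3, finden wir x = 1357.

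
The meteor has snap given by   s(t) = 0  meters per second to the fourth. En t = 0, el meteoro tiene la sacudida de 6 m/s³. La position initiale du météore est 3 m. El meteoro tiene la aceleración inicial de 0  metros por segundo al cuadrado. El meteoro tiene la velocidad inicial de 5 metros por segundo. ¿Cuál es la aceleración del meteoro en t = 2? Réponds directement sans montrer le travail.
La aceleración en t = 2 es a = 12.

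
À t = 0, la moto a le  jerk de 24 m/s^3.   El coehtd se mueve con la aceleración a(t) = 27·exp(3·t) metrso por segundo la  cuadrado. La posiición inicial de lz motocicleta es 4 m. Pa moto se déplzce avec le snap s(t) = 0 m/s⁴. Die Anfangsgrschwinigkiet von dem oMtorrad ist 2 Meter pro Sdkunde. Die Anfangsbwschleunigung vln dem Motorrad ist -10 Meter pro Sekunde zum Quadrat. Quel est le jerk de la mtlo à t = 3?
Nous devons intégrer notre équation du snap s(t) = 0 1 fois. L'intégrale du snap, avec j(0) = 24, donne le jerk: j(t) = 24. De l'équation du jerk j(t) = 24, nous substituons t = 3 pour obtenir j = 24.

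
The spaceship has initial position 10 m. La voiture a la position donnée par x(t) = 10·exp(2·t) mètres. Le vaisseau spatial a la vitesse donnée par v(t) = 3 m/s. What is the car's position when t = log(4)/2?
We have position x(t) = 10·exp(2·t). Substituting t = log(4)/2: x(log(4)/2) = 40.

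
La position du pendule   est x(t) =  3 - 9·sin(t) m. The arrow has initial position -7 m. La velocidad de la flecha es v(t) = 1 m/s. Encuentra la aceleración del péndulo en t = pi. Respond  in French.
Nous devons dériver notre équation de la position x(t) = 3 - 9·sin(t) 2 fois. La dérivée de la position donne la vitesse: v(t) = -9·cos(t). En prenant d/dt de v(t), nous trouvons a(t) = 9·sin(t). Nous avons l'accélération a(t) = 9·sin(t). En substituant t = pi: a(pi) = 0.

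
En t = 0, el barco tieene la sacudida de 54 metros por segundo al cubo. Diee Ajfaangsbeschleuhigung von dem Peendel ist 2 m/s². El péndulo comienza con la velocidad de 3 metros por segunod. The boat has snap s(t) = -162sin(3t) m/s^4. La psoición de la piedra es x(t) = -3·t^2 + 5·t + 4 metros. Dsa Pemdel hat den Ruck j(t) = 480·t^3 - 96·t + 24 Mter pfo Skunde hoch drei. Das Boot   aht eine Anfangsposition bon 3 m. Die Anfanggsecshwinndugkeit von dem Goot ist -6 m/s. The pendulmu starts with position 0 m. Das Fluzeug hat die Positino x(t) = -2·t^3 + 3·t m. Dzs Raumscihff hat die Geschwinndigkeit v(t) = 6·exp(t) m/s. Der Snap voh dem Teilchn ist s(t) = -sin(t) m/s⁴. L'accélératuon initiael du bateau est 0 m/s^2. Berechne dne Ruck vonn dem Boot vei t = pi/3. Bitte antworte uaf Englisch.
We must find the integral of our snap equation s(t) = -162·sin(3·t) 1 time. Finding the antiderivative of s(t) and using j(0) = 54: j(t) = 54·cos(3·t). We have jerk j(t) = 54·cos(3·t). Substituting t = pi/3: j(pi/3) = -54.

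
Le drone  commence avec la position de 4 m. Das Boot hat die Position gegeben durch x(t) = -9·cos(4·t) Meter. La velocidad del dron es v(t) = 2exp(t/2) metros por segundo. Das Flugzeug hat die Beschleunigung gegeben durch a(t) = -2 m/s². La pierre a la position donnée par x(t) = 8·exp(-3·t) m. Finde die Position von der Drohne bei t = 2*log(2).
Wir müssen das Integral unserer Gleichung für die Geschwindigkeit v(t) = 2·exp(t/2) 1-mal finden. Das Integral von der Geschwindigkeit, mit x(0) = 4, ergibt die Position: x(t) = 4·exp(t/2). Aus der Gleichung für die Position x(t) = 4·exp(t/2), setzen wir t = 2*log(2) ein und erhalten x = 8.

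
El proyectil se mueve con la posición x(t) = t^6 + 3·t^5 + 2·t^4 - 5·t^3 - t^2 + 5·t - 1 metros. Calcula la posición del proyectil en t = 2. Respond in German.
Mit x(t) = t^6 + 3·t^5 + 2·t^4 - 5·t^3 - t^2 + 5·t - 1 und Einsetzen von t = 2, finden wir x = 157.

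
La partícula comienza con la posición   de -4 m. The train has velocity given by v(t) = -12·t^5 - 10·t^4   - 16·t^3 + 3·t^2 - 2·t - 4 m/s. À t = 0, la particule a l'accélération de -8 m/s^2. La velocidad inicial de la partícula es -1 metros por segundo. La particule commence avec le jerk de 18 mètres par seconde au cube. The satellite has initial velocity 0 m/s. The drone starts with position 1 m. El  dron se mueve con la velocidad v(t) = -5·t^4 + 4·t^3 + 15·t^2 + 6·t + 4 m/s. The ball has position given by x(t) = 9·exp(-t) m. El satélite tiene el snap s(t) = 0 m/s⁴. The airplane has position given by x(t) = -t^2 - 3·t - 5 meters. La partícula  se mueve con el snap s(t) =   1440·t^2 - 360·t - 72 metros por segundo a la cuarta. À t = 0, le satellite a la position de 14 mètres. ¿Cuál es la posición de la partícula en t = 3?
Debemos encontrar la antiderivada de nuestra ecuación del snap s(t) = 1440·t^2 - 360·t - 72 4 veces. Tomando ∫s(t)dt y aplicando j(0) = 18, encontramos j(t) = 480·t^3 - 180·t^2 - 72·t + 18. La antiderivada de la sacudida es la aceleración. Usando a(0) = -8, obtenemos a(t) = 120·t^4 - 60·t^3 - 36·t^2 + 18·t - 8. Tomando ∫a(t)dt y aplicando v(0) = -1, encontramos v(t) = 24·t^5 - 15·t^4 - 12·t^3 + 9·t^2 - 8·t - 1. Tomando ∫v(t)dt y aplicando x(0) = -4, encontramos x(t) = 4·t^6 - 3·t^5 - 3·t^4 + 3·t^3 - 4·t^2 - t - 4. De la ecuación de la posición x(t) = 4·t^6 - 3·t^5 - 3·t^4 + 3·t^3 - 4·t^2 - t - 4, sustituimos t = 3 para obtener x = 1982.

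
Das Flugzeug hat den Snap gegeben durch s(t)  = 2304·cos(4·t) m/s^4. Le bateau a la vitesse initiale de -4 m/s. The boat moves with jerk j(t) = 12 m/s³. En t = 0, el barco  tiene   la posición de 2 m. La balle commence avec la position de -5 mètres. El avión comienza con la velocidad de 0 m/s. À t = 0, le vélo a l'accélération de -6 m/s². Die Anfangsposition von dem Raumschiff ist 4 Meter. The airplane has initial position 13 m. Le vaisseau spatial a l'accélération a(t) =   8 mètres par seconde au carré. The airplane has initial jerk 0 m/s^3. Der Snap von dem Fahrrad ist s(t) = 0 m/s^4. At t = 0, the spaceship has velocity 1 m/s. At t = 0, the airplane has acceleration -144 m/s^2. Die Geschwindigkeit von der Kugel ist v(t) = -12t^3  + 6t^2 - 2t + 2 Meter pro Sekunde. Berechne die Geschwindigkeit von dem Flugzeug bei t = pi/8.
Wir müssen das Integral unserer Gleichung für den Snap s(t) = 2304·cos(4·t) 3-mal finden. Mit ∫s(t)dt und Anwendung von j(0) = 0, finden wir j(t) = 576·sin(4·t). Mit ∫j(t)dt und Anwendung von a(0) = -144, finden wir a(t) = -144·cos(4·t). Durch Integration von der Beschleunigung und Verwendung der Anfangsbedingung v(0) = 0, erhalten wir v(t) = -36·sin(4·t). Wir haben die Geschwindigkeit v(t) = -36·sin(4·t). Durch Einsetzen von t = pi/8: v(pi/8) = -36.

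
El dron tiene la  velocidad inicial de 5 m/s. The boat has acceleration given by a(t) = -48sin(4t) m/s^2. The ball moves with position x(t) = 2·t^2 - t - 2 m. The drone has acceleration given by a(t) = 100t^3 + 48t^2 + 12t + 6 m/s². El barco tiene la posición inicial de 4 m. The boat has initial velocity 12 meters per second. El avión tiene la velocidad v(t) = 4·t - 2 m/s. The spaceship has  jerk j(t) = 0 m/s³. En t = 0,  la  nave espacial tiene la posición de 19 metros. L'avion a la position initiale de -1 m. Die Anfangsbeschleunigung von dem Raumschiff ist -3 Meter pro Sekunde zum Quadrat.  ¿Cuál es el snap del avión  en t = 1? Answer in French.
Pour résoudre ceci, nous devons prendre 3 dérivées de notre équation de la vitesse v(t) = 4·t - 2. En dérivant la vitesse, nous obtenons l'accélération: a(t) = 4. En dérivant l'accélération, nous obtenons le jerk: j(t) = 0. La dérivée du jerk donne le snap: s(t) = 0. De l'équation du snap s(t) = 0, nous substituons t = 1 pour obtenir s = 0.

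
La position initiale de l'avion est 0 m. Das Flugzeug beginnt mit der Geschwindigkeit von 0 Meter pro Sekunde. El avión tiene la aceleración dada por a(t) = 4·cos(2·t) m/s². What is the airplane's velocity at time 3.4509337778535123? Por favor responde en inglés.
We must find the antiderivative of our acceleration equation a(t) = 4·cos(2·t) 1 time. Integrating acceleration and using the initial condition v(0) = 0, we get v(t) = 2·sin(2·t). From the given velocity equation v(t) = 2·sin(2·t), we substitute t = 3.4509337778535123 to get v = 1.15992433367652.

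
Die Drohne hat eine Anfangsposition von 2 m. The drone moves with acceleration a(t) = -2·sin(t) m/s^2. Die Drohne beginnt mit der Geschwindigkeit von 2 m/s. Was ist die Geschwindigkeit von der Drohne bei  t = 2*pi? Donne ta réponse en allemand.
Ausgehend von der Beschleunigung a(t) = -2·sin(t), nehmen wir 1 Stammfunktion. Mit ∫a(t)dt und Anwendung von v(0) = 2, finden wir v(t) = 2·cos(t). Mit v(t) = 2·cos(t) und Einsetzen von t = 2*pi, finden wir v = 2.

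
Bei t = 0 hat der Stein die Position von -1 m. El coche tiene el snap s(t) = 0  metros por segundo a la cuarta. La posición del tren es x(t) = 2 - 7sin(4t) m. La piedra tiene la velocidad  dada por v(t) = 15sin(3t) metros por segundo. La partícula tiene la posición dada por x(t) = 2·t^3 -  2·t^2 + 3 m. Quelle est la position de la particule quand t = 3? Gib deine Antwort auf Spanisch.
De la ecuación de la posición x(t) = 2·t^3 - 2·t^2 + 3, sustituimos t = 3 para obtener x = 39.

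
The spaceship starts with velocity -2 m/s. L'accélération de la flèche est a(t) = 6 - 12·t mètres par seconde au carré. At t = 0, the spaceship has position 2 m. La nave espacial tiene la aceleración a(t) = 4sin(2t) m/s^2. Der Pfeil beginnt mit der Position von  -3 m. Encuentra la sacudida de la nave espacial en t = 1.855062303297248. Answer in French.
En partant de l'accélération a(t) = 4·sin(2·t), nous prenons 1 dérivée. En dérivant l'accélération, nous obtenons le jerk: j(t) = 8·cos(2·t). De l'équation du jerk j(t) = 8·cos(2·t), nous substituons t = 1.855062303297248 pour obtenir j = -6.74153818295280.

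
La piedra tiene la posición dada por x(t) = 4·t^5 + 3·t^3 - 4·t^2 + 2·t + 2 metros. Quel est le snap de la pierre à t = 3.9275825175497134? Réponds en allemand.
Wir müssen unsere Gleichung für die Position x(t) = 4·t^5 + 3·t^3 - 4·t^2 + 2·t + 2 4-mal ableiten. Die Ableitung von der Position ergibt die Geschwindigkeit: v(t) = 20·t^4 + 9·t^2 - 8·t + 2. Durch Ableiten von der Geschwindigkeit erhalten wir die Beschleunigung: a(t) = 80·t^3 + 18·t - 8. Die Ableitung von der Beschleunigung ergibt den Ruck: j(t) = 240·t^2 + 18. Die Ableitung von dem Ruck ergibt den Snap: s(t) = 480·t. Wir haben den Snap s(t) = 480·t. Durch Einsetzen von t = 3.9275825175497134: s(3.9275825175497134) = 1885.23960842386.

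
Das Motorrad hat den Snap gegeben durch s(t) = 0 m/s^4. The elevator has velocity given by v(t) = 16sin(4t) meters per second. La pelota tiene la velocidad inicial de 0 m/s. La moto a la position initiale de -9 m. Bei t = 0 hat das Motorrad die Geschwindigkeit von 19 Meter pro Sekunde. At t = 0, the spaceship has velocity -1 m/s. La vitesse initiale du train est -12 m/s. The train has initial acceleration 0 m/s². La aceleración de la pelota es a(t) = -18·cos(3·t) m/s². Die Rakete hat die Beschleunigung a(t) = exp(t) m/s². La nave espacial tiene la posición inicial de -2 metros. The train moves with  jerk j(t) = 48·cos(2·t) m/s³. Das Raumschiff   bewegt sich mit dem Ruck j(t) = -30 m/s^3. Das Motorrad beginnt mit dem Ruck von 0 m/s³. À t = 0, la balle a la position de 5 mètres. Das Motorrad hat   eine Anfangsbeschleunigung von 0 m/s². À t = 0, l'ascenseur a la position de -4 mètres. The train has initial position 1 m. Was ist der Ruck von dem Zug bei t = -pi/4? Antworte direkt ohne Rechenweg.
j(-pi/4) = 0.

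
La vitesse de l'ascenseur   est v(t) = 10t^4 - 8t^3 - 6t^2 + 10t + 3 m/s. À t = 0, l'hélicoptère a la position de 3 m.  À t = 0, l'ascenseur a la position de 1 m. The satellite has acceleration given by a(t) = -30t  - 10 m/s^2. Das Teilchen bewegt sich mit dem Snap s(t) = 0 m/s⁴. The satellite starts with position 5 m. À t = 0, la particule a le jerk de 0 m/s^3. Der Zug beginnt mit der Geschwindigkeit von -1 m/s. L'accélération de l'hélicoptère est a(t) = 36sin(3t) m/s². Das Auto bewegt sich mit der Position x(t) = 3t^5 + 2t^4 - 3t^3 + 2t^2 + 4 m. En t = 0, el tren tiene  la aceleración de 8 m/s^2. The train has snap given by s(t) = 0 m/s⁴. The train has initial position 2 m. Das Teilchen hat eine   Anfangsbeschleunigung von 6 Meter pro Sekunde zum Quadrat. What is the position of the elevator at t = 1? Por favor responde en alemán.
Um dies zu lösen, müssen wir 1 Stammfunktion unserer Gleichung für die Geschwindigkeit v(t) = 10·t^4 - 8·t^3 - 6·t^2 + 10·t + 3 finden. Durch Integration von der Geschwindigkeit und Verwendung der Anfangsbedingung x(0) = 1, erhalten wir x(t) = 2·t^5 - 2·t^4 - 2·t^3 + 5·t^2 + 3·t + 1. Aus der Gleichung für die Position x(t) = 2·t^5 - 2·t^4 - 2·t^3 + 5·t^2 + 3·t + 1, setzen wir t = 1 ein und erhalten x = 7.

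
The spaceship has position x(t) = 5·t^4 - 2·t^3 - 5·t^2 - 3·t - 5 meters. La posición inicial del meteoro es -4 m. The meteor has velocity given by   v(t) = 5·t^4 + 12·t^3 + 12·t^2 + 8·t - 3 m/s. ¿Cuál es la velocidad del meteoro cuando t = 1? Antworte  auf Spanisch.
Usando v(t) = 5·t^4 + 12·t^3 + 12·t^2 + 8·t - 3 y sustituyendo t = 1, encontramos v = 34.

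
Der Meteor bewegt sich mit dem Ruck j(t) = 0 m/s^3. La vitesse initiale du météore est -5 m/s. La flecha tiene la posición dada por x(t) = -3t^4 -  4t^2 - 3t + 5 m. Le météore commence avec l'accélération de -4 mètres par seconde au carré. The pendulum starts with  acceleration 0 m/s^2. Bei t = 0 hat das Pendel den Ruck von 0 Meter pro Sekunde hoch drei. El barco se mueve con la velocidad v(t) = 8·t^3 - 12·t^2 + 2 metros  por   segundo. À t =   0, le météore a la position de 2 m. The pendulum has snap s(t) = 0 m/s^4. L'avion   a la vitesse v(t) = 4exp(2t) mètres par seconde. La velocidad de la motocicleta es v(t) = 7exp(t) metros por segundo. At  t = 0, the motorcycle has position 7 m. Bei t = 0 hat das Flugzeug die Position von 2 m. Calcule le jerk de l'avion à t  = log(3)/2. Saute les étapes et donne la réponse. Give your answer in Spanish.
En t = log(3)/2, j = 48.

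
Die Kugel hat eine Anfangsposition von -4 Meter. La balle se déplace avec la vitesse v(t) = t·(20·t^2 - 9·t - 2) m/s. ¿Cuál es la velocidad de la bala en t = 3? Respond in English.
We have velocity v(t) = t·(20·t^2 - 9·t - 2). Substituting t = 3: v(3) = 453.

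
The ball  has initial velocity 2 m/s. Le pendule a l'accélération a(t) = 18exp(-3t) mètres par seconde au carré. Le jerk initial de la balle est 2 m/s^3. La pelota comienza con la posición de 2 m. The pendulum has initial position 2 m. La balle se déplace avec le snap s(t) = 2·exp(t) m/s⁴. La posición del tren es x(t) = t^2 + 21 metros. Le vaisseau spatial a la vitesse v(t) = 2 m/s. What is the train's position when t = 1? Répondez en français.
Nous avons la position x(t) = t^2 + 21. En substituant t = 1: x(1) = 22.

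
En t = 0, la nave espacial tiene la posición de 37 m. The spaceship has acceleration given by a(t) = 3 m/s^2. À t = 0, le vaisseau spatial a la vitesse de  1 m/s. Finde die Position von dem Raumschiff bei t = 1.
Wir müssen die Stammfunktion unserer Gleichung für die Beschleunigung a(t) = 3 2-mal finden. Durch Integration von der Beschleunigung und Verwendung der Anfangsbedingung v(0) = 1, erhalten wir v(t) = 3·t + 1. Das Integral von der Geschwindigkeit, mit x(0) = 37, ergibt die Position: x(t) = 3·t^2/2 + t + 37. Mit x(t) = 3·t^2/2 + t + 37 und Einsetzen von t = 1, finden wir x = 79/2.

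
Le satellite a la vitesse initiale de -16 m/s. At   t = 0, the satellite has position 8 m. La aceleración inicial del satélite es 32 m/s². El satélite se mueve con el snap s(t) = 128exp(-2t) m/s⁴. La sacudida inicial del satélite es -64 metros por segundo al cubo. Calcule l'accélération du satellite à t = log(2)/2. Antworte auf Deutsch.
Wir müssen die Stammfunktion unserer Gleichung für den Snap s(t) = 128·exp(-2·t) 2-mal finden. Durch Integration von dem Snap und Verwendung der Anfangsbedingung j(0) = -64, erhalten wir j(t) = -64·exp(-2·t). Mit ∫j(t)dt und Anwendung von a(0) = 32, finden wir a(t) = 32·exp(-2·t). Aus der Gleichung für die Beschleunigung a(t) = 32·exp(-2·t), setzen wir t = log(2)/2 ein und erhalten a = 16.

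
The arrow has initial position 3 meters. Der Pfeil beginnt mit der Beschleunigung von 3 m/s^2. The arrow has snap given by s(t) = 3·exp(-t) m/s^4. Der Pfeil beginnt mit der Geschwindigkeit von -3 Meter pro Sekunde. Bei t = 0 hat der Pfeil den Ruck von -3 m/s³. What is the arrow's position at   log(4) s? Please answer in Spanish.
Para resolver esto, necesitamos tomar 4 antiderivadas de nuestra ecuación del snap s(t) = 3·exp(-t). Tomando ∫s(t)dt y aplicando j(0) = -3, encontramos j(t) = -3·exp(-t). La antiderivada de la sacudida, con a(0) = 3, da la aceleración: a(t) = 3·exp(-t). Integrando la aceleración y usando la condición inicial v(0) = -3, obtenemos v(t) = -3·exp(-t). La integral de la velocidad, con x(0) = 3, da la posición: x(t) = 3·exp(-t). Tenemos la posición x(t) = 3·exp(-t). Sustituyendo t = log(4): x(log(4)) = 3/4.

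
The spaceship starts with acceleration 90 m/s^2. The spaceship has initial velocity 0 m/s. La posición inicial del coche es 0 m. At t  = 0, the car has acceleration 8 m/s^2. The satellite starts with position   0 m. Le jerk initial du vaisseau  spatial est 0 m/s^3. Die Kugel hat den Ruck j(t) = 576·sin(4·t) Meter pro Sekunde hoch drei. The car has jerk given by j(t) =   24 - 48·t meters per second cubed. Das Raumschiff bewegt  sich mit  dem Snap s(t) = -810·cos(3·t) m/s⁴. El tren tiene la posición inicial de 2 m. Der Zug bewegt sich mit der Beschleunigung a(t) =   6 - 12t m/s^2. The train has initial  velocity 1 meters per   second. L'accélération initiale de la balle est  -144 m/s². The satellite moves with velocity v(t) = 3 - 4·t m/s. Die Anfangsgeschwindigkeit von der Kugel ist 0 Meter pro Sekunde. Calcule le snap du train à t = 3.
En partant de l'accélération a(t) = 6 - 12·t, nous prenons 2 dérivées. En prenant d/dt de a(t), nous trouvons j(t) = -12. En prenant d/dt de j(t), nous trouvons s(t) = 0. De l'équation du snap s(t) = 0, nous substituons t = 3 pour obtenir s = 0.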